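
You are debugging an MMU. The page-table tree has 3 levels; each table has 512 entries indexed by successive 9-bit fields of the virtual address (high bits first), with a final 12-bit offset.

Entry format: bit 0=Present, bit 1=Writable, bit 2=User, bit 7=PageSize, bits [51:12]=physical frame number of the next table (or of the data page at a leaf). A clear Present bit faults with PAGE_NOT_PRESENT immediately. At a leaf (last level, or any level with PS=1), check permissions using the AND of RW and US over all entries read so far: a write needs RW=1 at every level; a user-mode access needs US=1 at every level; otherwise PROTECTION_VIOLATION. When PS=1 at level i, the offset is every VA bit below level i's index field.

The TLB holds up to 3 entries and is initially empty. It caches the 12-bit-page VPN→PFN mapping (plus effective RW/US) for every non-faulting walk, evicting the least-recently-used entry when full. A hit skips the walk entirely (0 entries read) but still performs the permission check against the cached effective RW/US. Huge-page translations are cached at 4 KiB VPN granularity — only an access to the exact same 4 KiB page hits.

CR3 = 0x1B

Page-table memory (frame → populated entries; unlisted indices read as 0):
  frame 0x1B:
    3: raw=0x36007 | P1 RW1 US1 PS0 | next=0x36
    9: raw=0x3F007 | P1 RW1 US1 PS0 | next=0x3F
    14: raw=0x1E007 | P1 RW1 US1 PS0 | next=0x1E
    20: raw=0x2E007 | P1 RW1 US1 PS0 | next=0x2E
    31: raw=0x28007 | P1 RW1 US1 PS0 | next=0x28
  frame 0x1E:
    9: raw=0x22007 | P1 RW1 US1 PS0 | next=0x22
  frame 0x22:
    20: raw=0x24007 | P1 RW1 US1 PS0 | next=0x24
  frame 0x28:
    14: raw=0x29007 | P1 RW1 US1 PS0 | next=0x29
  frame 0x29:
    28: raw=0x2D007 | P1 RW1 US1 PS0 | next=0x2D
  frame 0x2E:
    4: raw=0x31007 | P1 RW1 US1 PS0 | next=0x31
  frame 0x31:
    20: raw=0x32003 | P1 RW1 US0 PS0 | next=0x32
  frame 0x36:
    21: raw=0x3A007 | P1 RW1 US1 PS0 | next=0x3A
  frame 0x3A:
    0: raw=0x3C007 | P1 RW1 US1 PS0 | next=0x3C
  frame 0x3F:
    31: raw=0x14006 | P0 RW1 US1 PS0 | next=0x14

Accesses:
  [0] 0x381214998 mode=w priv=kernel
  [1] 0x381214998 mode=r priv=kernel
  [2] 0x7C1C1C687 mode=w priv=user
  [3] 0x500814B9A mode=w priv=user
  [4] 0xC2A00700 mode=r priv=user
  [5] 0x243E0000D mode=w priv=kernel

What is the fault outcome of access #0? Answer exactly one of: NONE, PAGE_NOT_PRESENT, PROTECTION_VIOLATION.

Trace:
#0 VA=0x381214998 (w,kernel):
  lvl0: tbl 0x1B, slot 14 ⇒ 0x1E007 (P1/RW1/US1/PS0)
  lvl1: tbl 0x1E, slot 9 ⇒ 0x22007 (P1/RW1/US1/PS0)
  lvl2: tbl 0x22, slot 20 ⇒ 0x24007 (P1/RW1/US1/PS0)
  ✓ 0x24998  — 3 lookups
#1 VA=0x381214998 (r,kernel):
  TLB hit vpn=0x381214 → PA=0x24998
#2 VA=0x7C1C1C687 (w,user):
  lvl0: tbl 0x1B, slot 31 ⇒ 0x28007 (P1/RW1/US1/PS0)
  lvl1: tbl 0x28, slot 14 ⇒ 0x29007 (P1/RW1/US1/PS0)
  lvl2: tbl 0x29, slot 28 ⇒ 0x2D007 (P1/RW1/US1/PS0)
  ✓ 0x2D687  — 3 lookups
#3 VA=0x500814B9A (w,user):
  lvl0: tbl 0x1B, slot 20 ⇒ 0x2E007 (P1/RW1/US1/PS0)
  lvl1: tbl 0x2E, slot 4 ⇒ 0x31007 (P1/RW1/US1/PS0)
  lvl2: tbl 0x31, slot 20 ⇒ 0x32003 (P1/RW1/US0/PS0)
  → PROTECTION_VIOLATION  (3 entries read)
#4 VA=0xC2A00700 (r,user):
  lvl0: tbl 0x1B, slot 3 ⇒ 0x36007 (P1/RW1/US1/PS0)
  lvl1: tbl 0x36, slot 21 ⇒ 0x3A007 (P1/RW1/US1/PS0)
  lvl2: tbl 0x3A, slot 0 ⇒ 0x3C007 (P1/RW1/US1/PS0)
  ✓ 0x3C700  — 3 lookups
#5 VA=0x243E0000D (w,kernel):
  lvl0: tbl 0x1B, slot 9 ⇒ 0x3F007 (P1/RW1/US1/PS0)
  lvl1: tbl 0x3F, slot 31 ⇒ 0x14006 (P0/RW1/US1/PS0)
  → PAGE_NOT_PRESENT  (2 entries read)

Access #0 fault: NONE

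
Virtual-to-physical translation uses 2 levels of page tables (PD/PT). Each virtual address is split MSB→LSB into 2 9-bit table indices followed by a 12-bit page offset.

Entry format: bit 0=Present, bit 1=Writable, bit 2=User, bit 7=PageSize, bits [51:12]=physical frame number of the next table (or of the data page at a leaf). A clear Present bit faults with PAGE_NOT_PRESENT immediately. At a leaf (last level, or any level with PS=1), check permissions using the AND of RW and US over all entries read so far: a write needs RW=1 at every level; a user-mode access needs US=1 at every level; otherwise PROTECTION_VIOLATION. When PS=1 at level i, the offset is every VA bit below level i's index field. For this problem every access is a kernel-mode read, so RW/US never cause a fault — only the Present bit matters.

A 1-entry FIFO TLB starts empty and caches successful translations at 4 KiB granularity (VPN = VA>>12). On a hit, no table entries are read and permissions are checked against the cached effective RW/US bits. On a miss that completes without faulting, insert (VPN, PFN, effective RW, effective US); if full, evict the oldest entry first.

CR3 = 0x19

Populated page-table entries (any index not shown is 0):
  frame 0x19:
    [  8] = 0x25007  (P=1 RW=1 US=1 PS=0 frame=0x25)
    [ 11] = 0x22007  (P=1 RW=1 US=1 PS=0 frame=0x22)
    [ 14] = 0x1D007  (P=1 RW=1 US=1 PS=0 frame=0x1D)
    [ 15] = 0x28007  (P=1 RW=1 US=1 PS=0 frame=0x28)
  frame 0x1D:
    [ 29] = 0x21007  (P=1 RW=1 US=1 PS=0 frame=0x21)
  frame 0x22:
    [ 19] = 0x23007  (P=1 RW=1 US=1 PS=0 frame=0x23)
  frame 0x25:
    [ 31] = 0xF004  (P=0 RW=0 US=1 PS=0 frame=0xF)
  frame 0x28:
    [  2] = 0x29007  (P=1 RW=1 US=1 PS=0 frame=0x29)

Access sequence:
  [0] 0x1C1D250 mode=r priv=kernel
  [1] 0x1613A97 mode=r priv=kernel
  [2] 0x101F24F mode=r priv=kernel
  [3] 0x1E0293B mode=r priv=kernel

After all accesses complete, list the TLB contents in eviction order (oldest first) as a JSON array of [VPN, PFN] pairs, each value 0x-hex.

Trace:
#0 VA=0x1C1D250 (r,kernel):
  [0] read 0x19 idx=14: raw=0x1D007 flags P=1 W=1 U=1 S=0
  [1] read 0x1D idx=29: raw=0x21007 flags P=1 W=1 U=1 S=0
  → PA=0x21250  (2 entries read)
#1 VA=0x1613A97 (r,kernel):
  [0] read 0x19 idx=11: raw=0x22007 flags P=1 W=1 U=1 S=0
  [1] read 0x22 idx=19: raw=0x23007 flags P=1 W=1 U=1 S=0
  → PA=0x23A97  (2 entries read)
#2 VA=0x101F24F (r,kernel):
  [0] read 0x19 idx=8: raw=0x25007 flags P=1 W=1 U=1 S=0
  [1] read 0x25 idx=31: raw=0xF004 flags P=0 W=0 U=1 S=0
  ⇒ fault: PAGE_NOT_PRESENT  — 2 lookups
#3 VA=0x1E0293B (r,kernel):
  [0] read 0x19 idx=15: raw=0x28007 flags P=1 W=1 U=1 S=0
  [1] read 0x28 idx=2: raw=0x29007 flags P=1 W=1 U=1 S=0
  → PA=0x2993B  (2 entries read)

TLB: [["0x1E02", "0x29"]]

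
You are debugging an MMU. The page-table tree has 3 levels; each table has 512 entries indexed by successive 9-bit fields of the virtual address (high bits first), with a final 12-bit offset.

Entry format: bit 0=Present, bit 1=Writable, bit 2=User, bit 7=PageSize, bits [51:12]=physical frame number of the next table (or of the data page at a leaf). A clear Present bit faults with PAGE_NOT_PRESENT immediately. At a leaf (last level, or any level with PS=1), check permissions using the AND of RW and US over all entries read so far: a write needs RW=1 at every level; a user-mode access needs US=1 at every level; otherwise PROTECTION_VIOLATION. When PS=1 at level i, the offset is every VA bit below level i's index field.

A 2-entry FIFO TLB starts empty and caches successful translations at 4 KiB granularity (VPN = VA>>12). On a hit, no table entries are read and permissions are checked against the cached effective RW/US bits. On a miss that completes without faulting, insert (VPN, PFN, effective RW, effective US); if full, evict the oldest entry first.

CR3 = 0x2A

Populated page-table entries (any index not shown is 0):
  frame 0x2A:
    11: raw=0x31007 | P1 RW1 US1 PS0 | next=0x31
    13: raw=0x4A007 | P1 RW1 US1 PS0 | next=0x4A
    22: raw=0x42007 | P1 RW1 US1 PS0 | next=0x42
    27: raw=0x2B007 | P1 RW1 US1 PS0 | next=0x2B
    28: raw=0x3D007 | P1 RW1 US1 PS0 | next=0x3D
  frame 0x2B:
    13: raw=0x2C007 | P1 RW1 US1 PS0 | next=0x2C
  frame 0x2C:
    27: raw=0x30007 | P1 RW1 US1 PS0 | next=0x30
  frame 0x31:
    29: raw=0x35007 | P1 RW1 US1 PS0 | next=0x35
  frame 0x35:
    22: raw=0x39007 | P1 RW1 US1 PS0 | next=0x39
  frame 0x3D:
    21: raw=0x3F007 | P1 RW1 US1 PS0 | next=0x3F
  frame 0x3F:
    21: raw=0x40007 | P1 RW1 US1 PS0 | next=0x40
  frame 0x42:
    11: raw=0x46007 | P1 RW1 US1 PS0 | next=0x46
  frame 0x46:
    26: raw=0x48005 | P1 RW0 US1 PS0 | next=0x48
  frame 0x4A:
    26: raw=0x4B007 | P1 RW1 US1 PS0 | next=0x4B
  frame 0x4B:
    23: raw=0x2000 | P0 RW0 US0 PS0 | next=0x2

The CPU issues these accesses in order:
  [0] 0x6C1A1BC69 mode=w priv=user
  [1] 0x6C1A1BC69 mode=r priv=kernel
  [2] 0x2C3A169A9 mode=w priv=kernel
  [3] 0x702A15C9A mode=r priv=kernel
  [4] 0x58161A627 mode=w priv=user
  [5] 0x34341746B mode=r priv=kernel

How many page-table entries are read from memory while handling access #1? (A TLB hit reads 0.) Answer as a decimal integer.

Trace:
#0 VA=0x6C1A1BC69 (w,user):
  L0: frame=0x2A idx=27 entry=0x2B007 [P=1 RW=1 US=1 PS=0]
  L1: frame=0x2B idx=13 entry=0x2C007 [P=1 RW=1 US=1 PS=0]
  L2: frame=0x2C idx=27 entry=0x30007 [P=1 RW=1 US=1 PS=0]
  → PA=0x30C69  (3 entries read)
#1 VA=0x6C1A1BC69 (r,kernel):
  TLB hit vpn=0x6C1A1B → PA=0x30C69
#2 VA=0x2C3A169A9 (w,kernel):
  L0: frame=0x2A idx=11 entry=0x31007 [P=1 RW=1 US=1 PS=0]
  L1: frame=0x31 idx=29 entry=0x35007 [P=1 RW=1 US=1 PS=0]
  L2: frame=0x35 idx=22 entry=0x39007 [P=1 RW=1 US=1 PS=0]
  → PA=0x399A9  (3 entries read)
#3 VA=0x702A15C9A (r,kernel):
  L0: frame=0x2A idx=28 entry=0x3D007 [P=1 RW=1 US=1 PS=0]
  L1: frame=0x3D idx=21 entry=0x3F007 [P=1 RW=1 US=1 PS=0]
  L2: frame=0x3F idx=21 entry=0x40007 [P=1 RW=1 US=1 PS=0]
  → PA=0x40C9A  (3 entries read)
#4 VA=0x58161A627 (w,user):
  L0: frame=0x2A idx=22 entry=0x42007 [P=1 RW=1 US=1 PS=0]
  L1: frame=0x42 idx=11 entry=0x46007 [P=1 RW=1 US=1 PS=0]
  L2: frame=0x46 idx=26 entry=0x48005 [P=1 RW=0 US=1 PS=0]
  → PROTECTION_VIOLATION  (3 entries read)
#5 VA=0x34341746B (r,kernel):
  L0: frame=0x2A idx=13 entry=0x4A007 [P=1 RW=1 US=1 PS=0]
  L1: frame=0x4A idx=26 entry=0x4B007 [P=1 RW=1 US=1 PS=0]
  L2: frame=0x4B idx=23 entry=0x2000 [P=0 RW=0 US=0 PS=0]
  → PAGE_NOT_PRESENT  (3 entries read)

Entries read for #1: 0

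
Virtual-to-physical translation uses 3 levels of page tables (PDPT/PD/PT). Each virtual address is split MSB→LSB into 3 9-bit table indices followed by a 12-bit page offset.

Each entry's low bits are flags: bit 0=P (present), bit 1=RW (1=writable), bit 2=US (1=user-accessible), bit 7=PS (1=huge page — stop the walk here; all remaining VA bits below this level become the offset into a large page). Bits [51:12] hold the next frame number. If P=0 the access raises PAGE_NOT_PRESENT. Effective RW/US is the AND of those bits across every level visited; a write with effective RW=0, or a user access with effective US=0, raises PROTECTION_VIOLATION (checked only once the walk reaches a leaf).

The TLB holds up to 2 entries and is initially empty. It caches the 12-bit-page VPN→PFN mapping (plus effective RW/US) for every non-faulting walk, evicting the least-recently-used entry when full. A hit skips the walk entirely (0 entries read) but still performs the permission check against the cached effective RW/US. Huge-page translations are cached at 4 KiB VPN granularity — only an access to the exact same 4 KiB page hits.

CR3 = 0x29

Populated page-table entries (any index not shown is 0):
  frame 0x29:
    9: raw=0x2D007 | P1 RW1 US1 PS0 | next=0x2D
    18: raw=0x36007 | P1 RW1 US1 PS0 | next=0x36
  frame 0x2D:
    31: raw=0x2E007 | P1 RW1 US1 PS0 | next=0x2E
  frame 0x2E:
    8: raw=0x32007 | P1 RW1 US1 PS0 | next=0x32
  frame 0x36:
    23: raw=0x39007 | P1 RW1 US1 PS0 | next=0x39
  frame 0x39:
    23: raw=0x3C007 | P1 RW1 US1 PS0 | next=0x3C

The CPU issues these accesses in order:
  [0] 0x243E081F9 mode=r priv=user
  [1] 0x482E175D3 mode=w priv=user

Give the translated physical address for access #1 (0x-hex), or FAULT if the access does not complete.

Trace:
#0 VA=0x243E081F9 (r,user):
  L0 @0x29[9] → 0x2D007  P=1,RW=1,US=1,PS=0
  L1 @0x2D[31] → 0x2E007  P=1,RW=1,US=1,PS=0
  L2 @0x2E[8] → 0x32007  P=1,RW=1,US=1,PS=0
  → PA=0x321F9  (3 entries read)
#1 VA=0x482E175D3 (w,user):
  L0 @0x29[18] → 0x36007  P=1,RW=1,US=1,PS=0
  L1 @0x36[23] → 0x39007  P=1,RW=1,US=1,PS=0
  L2 @0x39[23] → 0x3C007  P=1,RW=1,US=1,PS=0
  → PA=0x3C5D3  (3 entries read)

Access #1 PA: 0x3C5D3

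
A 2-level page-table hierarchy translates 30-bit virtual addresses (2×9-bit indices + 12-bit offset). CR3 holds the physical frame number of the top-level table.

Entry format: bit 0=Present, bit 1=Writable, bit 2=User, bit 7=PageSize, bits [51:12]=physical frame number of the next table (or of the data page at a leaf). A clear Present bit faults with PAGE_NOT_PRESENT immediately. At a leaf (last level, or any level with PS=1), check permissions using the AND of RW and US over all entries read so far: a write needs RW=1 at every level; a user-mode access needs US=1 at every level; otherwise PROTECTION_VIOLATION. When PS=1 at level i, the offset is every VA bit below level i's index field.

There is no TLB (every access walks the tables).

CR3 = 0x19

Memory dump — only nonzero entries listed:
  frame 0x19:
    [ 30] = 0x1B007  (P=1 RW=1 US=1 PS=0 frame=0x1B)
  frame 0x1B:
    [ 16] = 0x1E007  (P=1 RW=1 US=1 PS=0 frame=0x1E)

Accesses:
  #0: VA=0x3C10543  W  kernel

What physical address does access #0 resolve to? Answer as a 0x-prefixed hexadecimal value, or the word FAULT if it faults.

Walk each access:
#0 VA=0x3C10543 (w,kernel):
  L0: frame=0x19 idx=30 entry=0x1B007 [P=1 RW=1 US=1 PS=0]
  L1: frame=0x1B idx=16 entry=0x1E007 [P=1 RW=1 US=1 PS=0]
  ⇒ phys 0x1E543  [2 reads]

Access #0 PA: 0x1E543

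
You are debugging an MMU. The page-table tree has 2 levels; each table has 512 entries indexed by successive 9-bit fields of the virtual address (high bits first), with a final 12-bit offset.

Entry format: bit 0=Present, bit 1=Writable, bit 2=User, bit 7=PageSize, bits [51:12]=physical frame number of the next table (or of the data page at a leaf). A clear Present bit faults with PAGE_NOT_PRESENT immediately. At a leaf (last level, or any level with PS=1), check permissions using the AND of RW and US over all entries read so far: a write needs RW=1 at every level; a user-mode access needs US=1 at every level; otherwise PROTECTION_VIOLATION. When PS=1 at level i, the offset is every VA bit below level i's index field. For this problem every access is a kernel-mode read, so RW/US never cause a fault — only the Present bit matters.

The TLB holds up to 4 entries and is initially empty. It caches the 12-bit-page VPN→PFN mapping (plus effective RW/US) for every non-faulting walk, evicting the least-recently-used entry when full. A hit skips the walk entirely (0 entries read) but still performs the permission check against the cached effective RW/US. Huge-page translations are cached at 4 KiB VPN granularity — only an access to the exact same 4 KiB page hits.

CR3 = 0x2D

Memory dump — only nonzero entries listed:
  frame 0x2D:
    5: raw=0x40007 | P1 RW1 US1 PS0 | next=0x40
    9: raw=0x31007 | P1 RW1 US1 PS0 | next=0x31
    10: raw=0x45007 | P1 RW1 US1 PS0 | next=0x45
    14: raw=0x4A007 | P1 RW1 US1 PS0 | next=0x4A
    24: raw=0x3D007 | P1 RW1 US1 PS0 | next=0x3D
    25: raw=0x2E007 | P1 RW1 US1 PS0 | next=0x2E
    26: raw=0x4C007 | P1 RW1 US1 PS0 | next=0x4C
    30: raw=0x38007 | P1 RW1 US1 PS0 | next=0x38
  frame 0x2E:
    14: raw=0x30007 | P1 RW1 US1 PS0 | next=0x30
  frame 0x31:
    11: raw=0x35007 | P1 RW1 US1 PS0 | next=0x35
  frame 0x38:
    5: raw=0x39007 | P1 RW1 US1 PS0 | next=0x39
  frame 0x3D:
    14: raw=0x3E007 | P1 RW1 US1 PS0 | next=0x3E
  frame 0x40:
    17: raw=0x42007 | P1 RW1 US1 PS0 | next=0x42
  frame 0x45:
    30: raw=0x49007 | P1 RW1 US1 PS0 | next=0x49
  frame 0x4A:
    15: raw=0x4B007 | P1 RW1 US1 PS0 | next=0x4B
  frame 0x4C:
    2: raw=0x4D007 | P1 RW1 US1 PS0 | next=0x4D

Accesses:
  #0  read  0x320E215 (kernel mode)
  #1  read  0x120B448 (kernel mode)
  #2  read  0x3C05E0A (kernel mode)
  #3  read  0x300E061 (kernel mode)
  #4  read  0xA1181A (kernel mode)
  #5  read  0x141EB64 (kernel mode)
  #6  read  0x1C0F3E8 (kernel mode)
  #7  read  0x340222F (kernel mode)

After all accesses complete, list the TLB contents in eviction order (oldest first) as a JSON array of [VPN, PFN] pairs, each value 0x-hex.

Walk each access:
#0 VA=0x320E215 (r,kernel):
  lvl0: tbl 0x2D, slot 25 ⇒ 0x2E007 (P1/RW1/US1/PS0)
  lvl1: tbl 0x2E, slot 14 ⇒ 0x30007 (P1/RW1/US1/PS0)
  ⇒ phys 0x30215  [2 reads]
#1 VA=0x120B448 (r,kernel):
  lvl0: tbl 0x2D, slot 9 ⇒ 0x31007 (P1/RW1/US1/PS0)
  lvl1: tbl 0x31, slot 11 ⇒ 0x35007 (P1/RW1/US1/PS0)
  ⇒ phys 0x35448  [2 reads]
#2 VA=0x3C05E0A (r,kernel):
  lvl0: tbl 0x2D, slot 30 ⇒ 0x38007 (P1/RW1/US1/PS0)
  lvl1: tbl 0x38, slot 5 ⇒ 0x39007 (P1/RW1/US1/PS0)
  ⇒ phys 0x39E0A  [2 reads]
#3 VA=0x300E061 (r,kernel):
  lvl0: tbl 0x2D, slot 24 ⇒ 0x3D007 (P1/RW1/US1/PS0)
  lvl1: tbl 0x3D, slot 14 ⇒ 0x3E007 (P1/RW1/US1/PS0)
  ⇒ phys 0x3E061  [2 reads]
#4 VA=0xA1181A (r,kernel):
  lvl0: tbl 0x2D, slot 5 ⇒ 0x40007 (P1/RW1/US1/PS0)
  lvl1: tbl 0x40, slot 17 ⇒ 0x42007 (P1/RW1/US1/PS0)
  ⇒ phys 0x4281A  [2 reads]
#5 VA=0x141EB64 (r,kernel):
  lvl0: tbl 0x2D, slot 10 ⇒ 0x45007 (P1/RW1/US1/PS0)
  lvl1: tbl 0x45, slot 30 ⇒ 0x49007 (P1/RW1/US1/PS0)
  ⇒ phys 0x49B64  [2 reads]
#6 VA=0x1C0F3E8 (r,kernel):
  lvl0: tbl 0x2D, slot 14 ⇒ 0x4A007 (P1/RW1/US1/PS0)
  lvl1: tbl 0x4A, slot 15 ⇒ 0x4B007 (P1/RW1/US1/PS0)
  ⇒ phys 0x4B3E8  [2 reads]
#7 VA=0x340222F (r,kernel):
  lvl0: tbl 0x2D, slot 26 ⇒ 0x4C007 (P1/RW1/US1/PS0)
  lvl1: tbl 0x4C, slot 2 ⇒ 0x4D007 (P1/RW1/US1/PS0)
  ⇒ phys 0x4D22F  [2 reads]

TLB: [["0xA11", "0x42"], ["0x141E", "0x49"], ["0x1C0F", "0x4B"], ["0x3402", "0x4D"]]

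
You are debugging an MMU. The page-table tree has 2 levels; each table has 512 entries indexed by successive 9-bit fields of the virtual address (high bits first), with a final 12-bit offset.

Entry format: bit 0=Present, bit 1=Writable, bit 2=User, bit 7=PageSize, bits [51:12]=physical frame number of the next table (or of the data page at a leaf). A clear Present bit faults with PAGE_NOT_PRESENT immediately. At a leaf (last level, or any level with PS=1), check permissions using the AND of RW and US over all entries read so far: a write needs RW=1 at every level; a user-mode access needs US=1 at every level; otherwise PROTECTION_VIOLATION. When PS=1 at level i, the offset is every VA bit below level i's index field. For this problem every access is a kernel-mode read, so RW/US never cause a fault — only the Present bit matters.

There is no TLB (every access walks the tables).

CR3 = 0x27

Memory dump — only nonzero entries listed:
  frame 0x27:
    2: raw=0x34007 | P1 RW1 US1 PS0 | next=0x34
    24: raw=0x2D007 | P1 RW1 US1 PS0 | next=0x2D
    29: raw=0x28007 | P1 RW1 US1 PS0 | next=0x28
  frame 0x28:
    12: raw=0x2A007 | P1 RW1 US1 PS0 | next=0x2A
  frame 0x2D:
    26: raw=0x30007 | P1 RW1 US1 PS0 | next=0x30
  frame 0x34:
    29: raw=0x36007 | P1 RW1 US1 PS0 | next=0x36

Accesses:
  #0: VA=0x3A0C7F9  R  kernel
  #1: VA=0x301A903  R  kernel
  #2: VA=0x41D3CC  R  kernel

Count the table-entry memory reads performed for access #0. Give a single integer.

Walk each access:
#0 VA=0x3A0C7F9 (r,kernel):
  L0: frame=0x27 idx=29 entry=0x28007 [P=1 RW=1 US=1 PS=0]
  L1: frame=0x28 idx=12 entry=0x2A007 [P=1 RW=1 US=1 PS=0]
  ✓ 0x2A7F9  — 2 lookups
#1 VA=0x301A903 (r,kernel):
  L0: frame=0x27 idx=24 entry=0x2D007 [P=1 RW=1 US=1 PS=0]
  L1: frame=0x2D idx=26 entry=0x30007 [P=1 RW=1 US=1 PS=0]
  ✓ 0x30903  — 2 lookups
#2 VA=0x41D3CC (r,kernel):
  L0: frame=0x27 idx=2 entry=0x34007 [P=1 RW=1 US=1 PS=0]
  L1: frame=0x34 idx=29 entry=0x36007 [P=1 RW=1 US=1 PS=0]
  ✓ 0x363CC  — 2 lookups

Entries read for #0: 2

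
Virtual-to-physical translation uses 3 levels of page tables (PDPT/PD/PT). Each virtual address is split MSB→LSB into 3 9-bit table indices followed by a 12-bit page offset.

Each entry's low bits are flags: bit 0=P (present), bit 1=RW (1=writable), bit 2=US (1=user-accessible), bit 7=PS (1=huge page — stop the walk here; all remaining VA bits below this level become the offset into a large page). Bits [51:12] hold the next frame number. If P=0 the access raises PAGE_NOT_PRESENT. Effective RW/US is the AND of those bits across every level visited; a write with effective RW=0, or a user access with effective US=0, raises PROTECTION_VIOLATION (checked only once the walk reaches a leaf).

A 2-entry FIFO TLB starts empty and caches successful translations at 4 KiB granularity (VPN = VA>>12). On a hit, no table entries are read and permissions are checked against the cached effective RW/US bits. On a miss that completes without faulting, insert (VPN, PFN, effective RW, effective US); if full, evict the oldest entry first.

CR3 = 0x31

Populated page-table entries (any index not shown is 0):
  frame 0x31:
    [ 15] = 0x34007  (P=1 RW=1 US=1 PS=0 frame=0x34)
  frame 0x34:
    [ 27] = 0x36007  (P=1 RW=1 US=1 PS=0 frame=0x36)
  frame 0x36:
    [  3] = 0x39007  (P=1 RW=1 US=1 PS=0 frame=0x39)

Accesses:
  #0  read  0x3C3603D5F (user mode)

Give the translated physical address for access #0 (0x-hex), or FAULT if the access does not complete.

Trace:
#0 VA=0x3C3603D5F (r,user):
  [0] read 0x31 idx=15: raw=0x34007 flags P=1 W=1 U=1 S=0
  [1] read 0x34 idx=27: raw=0x36007 flags P=1 W=1 U=1 S=0
  [2] read 0x36 idx=3: raw=0x39007 flags P=1 W=1 U=1 S=0
  → PA=0x39D5F  (3 entries read)

Access #0 PA: 0x39D5F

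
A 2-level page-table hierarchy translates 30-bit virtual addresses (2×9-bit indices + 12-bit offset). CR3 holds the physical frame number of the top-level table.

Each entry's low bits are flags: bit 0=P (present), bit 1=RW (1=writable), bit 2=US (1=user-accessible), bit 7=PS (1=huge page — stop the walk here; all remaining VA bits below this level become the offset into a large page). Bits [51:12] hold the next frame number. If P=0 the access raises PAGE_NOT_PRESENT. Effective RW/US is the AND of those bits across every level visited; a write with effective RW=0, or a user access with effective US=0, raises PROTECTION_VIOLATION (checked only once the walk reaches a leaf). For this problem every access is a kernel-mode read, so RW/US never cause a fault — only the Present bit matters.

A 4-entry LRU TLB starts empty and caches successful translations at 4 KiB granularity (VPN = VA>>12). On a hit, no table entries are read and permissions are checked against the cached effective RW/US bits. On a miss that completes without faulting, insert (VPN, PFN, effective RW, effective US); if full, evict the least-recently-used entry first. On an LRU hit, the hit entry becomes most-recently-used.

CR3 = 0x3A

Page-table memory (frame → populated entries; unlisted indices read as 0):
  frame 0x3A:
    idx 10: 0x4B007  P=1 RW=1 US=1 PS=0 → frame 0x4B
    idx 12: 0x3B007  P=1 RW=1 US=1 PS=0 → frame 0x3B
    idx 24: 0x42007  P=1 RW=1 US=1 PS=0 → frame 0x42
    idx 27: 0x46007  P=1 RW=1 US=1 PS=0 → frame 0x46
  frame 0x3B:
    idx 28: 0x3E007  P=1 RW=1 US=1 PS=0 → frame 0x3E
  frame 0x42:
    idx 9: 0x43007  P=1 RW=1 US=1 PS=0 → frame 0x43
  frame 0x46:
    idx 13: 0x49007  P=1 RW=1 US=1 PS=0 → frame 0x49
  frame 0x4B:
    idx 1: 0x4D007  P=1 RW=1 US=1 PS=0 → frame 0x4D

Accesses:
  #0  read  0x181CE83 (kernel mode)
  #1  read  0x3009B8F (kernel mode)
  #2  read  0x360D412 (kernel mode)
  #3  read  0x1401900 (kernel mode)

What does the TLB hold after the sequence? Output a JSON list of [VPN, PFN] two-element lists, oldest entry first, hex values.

Per-access translation:
#0 VA=0x181CE83 (r,kernel):
  lvl0: tbl 0x3A, slot 12 ⇒ 0x3B007 (P1/RW1/US1/PS0)
  lvl1: tbl 0x3B, slot 28 ⇒ 0x3E007 (P1/RW1/US1/PS0)
  ⇒ phys 0x3EE83  [2 reads]
#1 VA=0x3009B8F (r,kernel):
  lvl0: tbl 0x3A, slot 24 ⇒ 0x42007 (P1/RW1/US1/PS0)
  lvl1: tbl 0x42, slot 9 ⇒ 0x43007 (P1/RW1/US1/PS0)
  ⇒ phys 0x43B8F  [2 reads]
#2 VA=0x360D412 (r,kernel):
  lvl0: tbl 0x3A, slot 27 ⇒ 0x46007 (P1/RW1/US1/PS0)
  lvl1: tbl 0x46, slot 13 ⇒ 0x49007 (P1/RW1/US1/PS0)
  ⇒ phys 0x49412  [2 reads]
#3 VA=0x1401900 (r,kernel):
  lvl0: tbl 0x3A, slot 10 ⇒ 0x4B007 (P1/RW1/US1/PS0)
  lvl1: tbl 0x4B, slot 1 ⇒ 0x4D007 (P1/RW1/US1/PS0)
  ⇒ phys 0x4D900  [2 reads]

TLB: [["0x181C", "0x3E"], ["0x3009", "0x43"], ["0x360D", "0x49"], ["0x1401", "0x4D"]]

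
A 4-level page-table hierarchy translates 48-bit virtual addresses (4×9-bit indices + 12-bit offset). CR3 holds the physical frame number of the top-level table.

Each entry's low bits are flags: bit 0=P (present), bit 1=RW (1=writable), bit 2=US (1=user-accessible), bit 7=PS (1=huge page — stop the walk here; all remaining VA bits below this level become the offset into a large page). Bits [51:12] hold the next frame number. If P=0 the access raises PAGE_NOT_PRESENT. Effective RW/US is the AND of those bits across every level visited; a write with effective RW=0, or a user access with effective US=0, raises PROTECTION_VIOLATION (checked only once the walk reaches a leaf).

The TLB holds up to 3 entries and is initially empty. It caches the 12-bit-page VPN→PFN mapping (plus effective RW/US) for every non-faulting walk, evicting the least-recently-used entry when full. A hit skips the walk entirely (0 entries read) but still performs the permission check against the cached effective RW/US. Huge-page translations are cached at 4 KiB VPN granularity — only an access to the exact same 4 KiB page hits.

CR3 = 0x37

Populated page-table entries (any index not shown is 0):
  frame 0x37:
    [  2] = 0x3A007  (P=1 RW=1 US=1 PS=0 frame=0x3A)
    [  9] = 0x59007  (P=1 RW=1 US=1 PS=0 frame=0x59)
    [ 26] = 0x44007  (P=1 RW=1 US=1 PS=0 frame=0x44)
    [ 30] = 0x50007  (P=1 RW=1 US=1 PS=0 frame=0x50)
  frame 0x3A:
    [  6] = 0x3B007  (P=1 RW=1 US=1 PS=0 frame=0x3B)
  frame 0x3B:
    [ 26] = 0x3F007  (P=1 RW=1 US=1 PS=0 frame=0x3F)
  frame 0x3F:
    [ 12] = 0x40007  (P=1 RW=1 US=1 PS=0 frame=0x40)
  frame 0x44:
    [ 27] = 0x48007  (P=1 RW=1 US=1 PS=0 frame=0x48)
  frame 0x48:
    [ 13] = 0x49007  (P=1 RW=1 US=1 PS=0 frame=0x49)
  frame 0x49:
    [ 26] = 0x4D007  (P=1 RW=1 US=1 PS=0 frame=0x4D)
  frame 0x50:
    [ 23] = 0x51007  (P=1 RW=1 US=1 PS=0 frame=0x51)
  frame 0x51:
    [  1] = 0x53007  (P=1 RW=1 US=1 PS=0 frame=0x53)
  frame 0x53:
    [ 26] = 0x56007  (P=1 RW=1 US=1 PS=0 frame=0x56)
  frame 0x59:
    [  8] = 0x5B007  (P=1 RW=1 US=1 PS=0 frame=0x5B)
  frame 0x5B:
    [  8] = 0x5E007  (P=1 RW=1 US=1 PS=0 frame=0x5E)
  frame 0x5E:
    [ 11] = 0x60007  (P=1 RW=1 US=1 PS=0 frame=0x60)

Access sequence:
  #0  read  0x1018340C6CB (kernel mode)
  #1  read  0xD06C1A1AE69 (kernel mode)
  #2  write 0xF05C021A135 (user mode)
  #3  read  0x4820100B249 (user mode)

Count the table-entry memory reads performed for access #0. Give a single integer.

Walk each access:
#0 VA=0x1018340C6CB (r,kernel):
  L0 @0x37[2] → 0x3A007  P=1,RW=1,US=1,PS=0
  L1 @0x3A[6] → 0x3B007  P=1,RW=1,US=1,PS=0
  L2 @0x3B[26] → 0x3F007  P=1,RW=1,US=1,PS=0
  L3 @0x3F[12] → 0x40007  P=1,RW=1,US=1,PS=0
  ✓ 0x406CB  — 4 lookups
#1 VA=0xD06C1A1AE69 (r,kernel):
  L0 @0x37[26] → 0x44007  P=1,RW=1,US=1,PS=0
  L1 @0x44[27] → 0x48007  P=1,RW=1,US=1,PS=0
  L2 @0x48[13] → 0x49007  P=1,RW=1,US=1,PS=0
  L3 @0x49[26] → 0x4D007  P=1,RW=1,US=1,PS=0
  ✓ 0x4DE69  — 4 lookups
#2 VA=0xF05C021A135 (w,user):
  L0 @0x37[30] → 0x50007  P=1,RW=1,US=1,PS=0
  L1 @0x50[23] → 0x51007  P=1,RW=1,US=1,PS=0
  L2 @0x51[1] → 0x53007  P=1,RW=1,US=1,PS=0
  L3 @0x53[26] → 0x56007  P=1,RW=1,US=1,PS=0
  ✓ 0x56135  — 4 lookups
#3 VA=0x4820100B249 (r,user):
  L0 @0x37[9] → 0x59007  P=1,RW=1,US=1,PS=0
  L1 @0x59[8] → 0x5B007  P=1,RW=1,US=1,PS=0
  L2 @0x5B[8] → 0x5E007  P=1,RW=1,US=1,PS=0
  L3 @0x5E[11] → 0x60007  P=1,RW=1,US=1,PS=0
  ✓ 0x60249  — 4 lookups

Entries read for #0: 4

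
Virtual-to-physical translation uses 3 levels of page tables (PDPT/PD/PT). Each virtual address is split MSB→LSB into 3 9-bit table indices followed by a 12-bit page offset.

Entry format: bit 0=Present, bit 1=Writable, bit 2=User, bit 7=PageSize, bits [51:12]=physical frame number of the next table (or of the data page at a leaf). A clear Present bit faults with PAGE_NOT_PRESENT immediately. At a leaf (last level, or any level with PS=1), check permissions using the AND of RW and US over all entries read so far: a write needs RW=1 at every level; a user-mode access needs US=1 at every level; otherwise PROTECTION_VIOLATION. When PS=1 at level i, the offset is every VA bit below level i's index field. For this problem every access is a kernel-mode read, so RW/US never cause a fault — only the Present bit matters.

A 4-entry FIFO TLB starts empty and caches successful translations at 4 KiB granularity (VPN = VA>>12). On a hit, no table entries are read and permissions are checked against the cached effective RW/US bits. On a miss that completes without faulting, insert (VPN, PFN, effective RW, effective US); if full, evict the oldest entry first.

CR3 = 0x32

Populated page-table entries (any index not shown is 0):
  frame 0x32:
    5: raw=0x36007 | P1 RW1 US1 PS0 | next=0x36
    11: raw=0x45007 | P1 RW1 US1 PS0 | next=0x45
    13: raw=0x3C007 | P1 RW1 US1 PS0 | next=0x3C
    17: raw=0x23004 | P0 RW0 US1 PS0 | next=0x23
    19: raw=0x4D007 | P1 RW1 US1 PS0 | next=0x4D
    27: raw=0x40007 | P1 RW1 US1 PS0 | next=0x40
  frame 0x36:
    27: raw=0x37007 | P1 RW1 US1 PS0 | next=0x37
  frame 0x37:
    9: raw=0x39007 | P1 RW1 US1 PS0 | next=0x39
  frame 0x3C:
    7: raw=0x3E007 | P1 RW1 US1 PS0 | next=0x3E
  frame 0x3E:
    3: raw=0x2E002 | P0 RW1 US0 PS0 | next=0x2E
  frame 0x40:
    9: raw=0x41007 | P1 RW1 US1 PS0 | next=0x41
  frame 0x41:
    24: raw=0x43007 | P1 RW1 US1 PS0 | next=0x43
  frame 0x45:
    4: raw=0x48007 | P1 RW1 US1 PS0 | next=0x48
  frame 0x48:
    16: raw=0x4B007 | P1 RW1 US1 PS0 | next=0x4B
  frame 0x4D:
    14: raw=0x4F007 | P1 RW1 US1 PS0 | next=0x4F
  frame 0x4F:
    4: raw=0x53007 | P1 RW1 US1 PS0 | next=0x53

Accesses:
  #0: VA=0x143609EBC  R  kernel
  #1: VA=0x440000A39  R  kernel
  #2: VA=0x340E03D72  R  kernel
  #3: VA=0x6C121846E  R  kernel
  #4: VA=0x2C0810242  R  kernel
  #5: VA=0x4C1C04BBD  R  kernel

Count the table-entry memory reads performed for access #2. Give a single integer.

Trace:
#0 VA=0x143609EBC (r,kernel):
  L0: frame=0x32 idx=5 entry=0x36007 [P=1 RW=1 US=1 PS=0]
  L1: frame=0x36 idx=27 entry=0x37007 [P=1 RW=1 US=1 PS=0]
  L2: frame=0x37 idx=9 entry=0x39007 [P=1 RW=1 US=1 PS=0]
  ⇒ phys 0x39EBC  [3 reads]
#1 VA=0x440000A39 (r,kernel):
  L0: frame=0x32 idx=17 entry=0x23004 [P=0 RW=0 US=1 PS=0]
  ✗ PAGE_NOT_PRESENT  [1 reads]
#2 VA=0x340E03D72 (r,kernel):
  L0: frame=0x32 idx=13 entry=0x3C007 [P=1 RW=1 US=1 PS=0]
  L1: frame=0x3C idx=7 entry=0x3E007 [P=1 RW=1 US=1 PS=0]
  L2: frame=0x3E idx=3 entry=0x2E002 [P=0 RW=1 US=0 PS=0]
  ✗ PAGE_NOT_PRESENT  [3 reads]
#3 VA=0x6C121846E (r,kernel):
  L0: frame=0x32 idx=27 entry=0x40007 [P=1 RW=1 US=1 PS=0]
  L1: frame=0x40 idx=9 entry=0x41007 [P=1 RW=1 US=1 PS=0]
  L2: frame=0x41 idx=24 entry=0x43007 [P=1 RW=1 US=1 PS=0]
  ⇒ phys 0x4346E  [3 reads]
#4 VA=0x2C0810242 (r,kernel):
  L0: frame=0x32 idx=11 entry=0x45007 [P=1 RW=1 US=1 PS=0]
  L1: frame=0x45 idx=4 entry=0x48007 [P=1 RW=1 US=1 PS=0]
  L2: frame=0x48 idx=16 entry=0x4B007 [P=1 RW=1 US=1 PS=0]
  ⇒ phys 0x4B242  [3 reads]
#5 VA=0x4C1C04BBD (r,kernel):
  L0: frame=0x32 idx=19 entry=0x4D007 [P=1 RW=1 US=1 PS=0]
  L1: frame=0x4D idx=14 entry=0x4F007 [P=1 RW=1 US=1 PS=0]
  L2: frame=0x4F idx=4 entry=0x53007 [P=1 RW=1 US=1 PS=0]
  ⇒ phys 0x53BBD  [3 reads]

Entries read for #2: 3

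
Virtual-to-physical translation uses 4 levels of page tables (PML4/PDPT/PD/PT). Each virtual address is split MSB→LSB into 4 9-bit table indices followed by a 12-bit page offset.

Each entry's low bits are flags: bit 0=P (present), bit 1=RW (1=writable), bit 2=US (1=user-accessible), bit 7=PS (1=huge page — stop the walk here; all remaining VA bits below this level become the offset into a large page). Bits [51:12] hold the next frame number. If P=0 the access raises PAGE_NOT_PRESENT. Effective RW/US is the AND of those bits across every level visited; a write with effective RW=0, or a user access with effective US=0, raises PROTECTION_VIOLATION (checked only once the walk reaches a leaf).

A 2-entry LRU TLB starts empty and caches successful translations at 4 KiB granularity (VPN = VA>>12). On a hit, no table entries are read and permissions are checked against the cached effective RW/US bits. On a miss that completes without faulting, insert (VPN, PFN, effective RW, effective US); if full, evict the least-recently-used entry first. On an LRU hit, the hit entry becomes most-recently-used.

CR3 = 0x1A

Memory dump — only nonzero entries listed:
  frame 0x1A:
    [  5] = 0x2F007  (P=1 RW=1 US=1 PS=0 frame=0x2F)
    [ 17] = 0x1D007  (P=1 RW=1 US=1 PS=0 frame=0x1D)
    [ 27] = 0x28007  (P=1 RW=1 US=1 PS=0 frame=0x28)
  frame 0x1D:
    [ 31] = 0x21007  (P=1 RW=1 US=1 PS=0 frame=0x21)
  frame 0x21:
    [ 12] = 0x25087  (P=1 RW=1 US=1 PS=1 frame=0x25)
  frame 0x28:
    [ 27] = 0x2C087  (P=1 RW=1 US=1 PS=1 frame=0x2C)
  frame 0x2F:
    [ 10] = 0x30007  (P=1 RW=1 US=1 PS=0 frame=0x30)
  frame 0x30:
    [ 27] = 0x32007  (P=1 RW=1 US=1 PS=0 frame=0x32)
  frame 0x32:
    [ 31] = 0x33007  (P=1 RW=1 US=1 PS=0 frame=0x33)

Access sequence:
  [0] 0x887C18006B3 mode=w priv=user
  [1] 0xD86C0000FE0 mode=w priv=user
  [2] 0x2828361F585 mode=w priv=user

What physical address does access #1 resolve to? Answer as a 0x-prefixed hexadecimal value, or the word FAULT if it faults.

Per-access translation:
#0 VA=0x887C18006B3 (w,user):
  lvl0: tbl 0x1A, slot 17 ⇒ 0x1D007 (P1/RW1/US1/PS0)
  lvl1: tbl 0x1D, slot 31 ⇒ 0x21007 (P1/RW1/US1/PS0)
  lvl2: tbl 0x21, slot 12 ⇒ 0x25087 (P1/RW1/US1/PS1)
  ⇒ phys 0x256B3 (huge @L2)  [3 reads]
#1 VA=0xD86C0000FE0 (w,user):
  lvl0: tbl 0x1A, slot 27 ⇒ 0x28007 (P1/RW1/US1/PS0)
  lvl1: tbl 0x28, slot 27 ⇒ 0x2C087 (P1/RW1/US1/PS1)
  ⇒ phys 0x2CFE0 (huge @L1)  [2 reads]
#2 VA=0x2828361F585 (w,user):
  lvl0: tbl 0x1A, slot 5 ⇒ 0x2F007 (P1/RW1/US1/PS0)
  lvl1: tbl 0x2F, slot 10 ⇒ 0x30007 (P1/RW1/US1/PS0)
  lvl2: tbl 0x30, slot 27 ⇒ 0x32007 (P1/RW1/US1/PS0)
  lvl3: tbl 0x32, slot 31 ⇒ 0x33007 (P1/RW1/US1/PS0)
  ⇒ phys 0x33585  [4 reads]

Access #1 PA: 0x2CFE0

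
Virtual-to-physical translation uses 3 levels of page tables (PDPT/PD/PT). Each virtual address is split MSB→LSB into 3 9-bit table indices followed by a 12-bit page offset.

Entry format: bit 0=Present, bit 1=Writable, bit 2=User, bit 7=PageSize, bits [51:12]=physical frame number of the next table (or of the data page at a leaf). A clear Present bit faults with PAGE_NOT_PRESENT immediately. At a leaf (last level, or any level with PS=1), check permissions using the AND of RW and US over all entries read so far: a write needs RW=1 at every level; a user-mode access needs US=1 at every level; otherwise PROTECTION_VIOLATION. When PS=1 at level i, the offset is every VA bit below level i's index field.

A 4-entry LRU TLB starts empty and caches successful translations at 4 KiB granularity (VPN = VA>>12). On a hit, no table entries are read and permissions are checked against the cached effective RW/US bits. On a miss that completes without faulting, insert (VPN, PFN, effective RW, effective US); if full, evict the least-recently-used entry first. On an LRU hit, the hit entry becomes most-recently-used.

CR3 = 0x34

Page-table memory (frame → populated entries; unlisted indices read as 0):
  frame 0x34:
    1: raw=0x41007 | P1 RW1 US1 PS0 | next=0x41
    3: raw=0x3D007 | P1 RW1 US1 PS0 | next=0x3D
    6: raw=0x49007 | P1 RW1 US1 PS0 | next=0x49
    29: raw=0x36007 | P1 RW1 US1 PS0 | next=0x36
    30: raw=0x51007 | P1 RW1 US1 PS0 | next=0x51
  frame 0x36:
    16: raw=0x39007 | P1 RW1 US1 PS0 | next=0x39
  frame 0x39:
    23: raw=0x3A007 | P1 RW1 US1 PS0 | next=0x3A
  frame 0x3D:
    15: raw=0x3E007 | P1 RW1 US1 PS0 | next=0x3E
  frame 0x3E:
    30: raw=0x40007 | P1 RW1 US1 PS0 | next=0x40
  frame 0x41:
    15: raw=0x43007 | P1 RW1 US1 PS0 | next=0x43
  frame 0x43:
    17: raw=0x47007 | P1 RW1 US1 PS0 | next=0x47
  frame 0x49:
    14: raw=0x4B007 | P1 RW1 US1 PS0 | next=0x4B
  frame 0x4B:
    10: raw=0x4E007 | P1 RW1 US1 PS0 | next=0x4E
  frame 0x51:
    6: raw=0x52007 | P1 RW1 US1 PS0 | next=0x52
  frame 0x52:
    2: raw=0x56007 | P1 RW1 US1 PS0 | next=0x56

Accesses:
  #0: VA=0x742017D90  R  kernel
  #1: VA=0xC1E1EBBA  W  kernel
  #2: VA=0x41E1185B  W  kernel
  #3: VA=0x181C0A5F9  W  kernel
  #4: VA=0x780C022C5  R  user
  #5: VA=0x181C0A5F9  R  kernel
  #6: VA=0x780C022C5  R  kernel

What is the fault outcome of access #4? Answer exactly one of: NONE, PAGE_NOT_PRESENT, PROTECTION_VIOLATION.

Walk each access:
#0 VA=0x742017D90 (r,kernel):
  L0: frame=0x34 idx=29 entry=0x36007 [P=1 RW=1 US=1 PS=0]
  L1: frame=0x36 idx=16 entry=0x39007 [P=1 RW=1 US=1 PS=0]
  L2: frame=0x39 idx=23 entry=0x3A007 [P=1 RW=1 US=1 PS=0]
  ⇒ phys 0x3AD90  [3 reads]
#1 VA=0xC1E1EBBA (w,kernel):
  L0: frame=0x34 idx=3 entry=0x3D007 [P=1 RW=1 US=1 PS=0]
  L1: frame=0x3D idx=15 entry=0x3E007 [P=1 RW=1 US=1 PS=0]
  L2: frame=0x3E idx=30 entry=0x40007 [P=1 RW=1 US=1 PS=0]
  ⇒ phys 0x40BBA  [3 reads]
#2 VA=0x41E1185B (w,kernel):
  L0: frame=0x34 idx=1 entry=0x41007 [P=1 RW=1 US=1 PS=0]
  L1: frame=0x41 idx=15 entry=0x43007 [P=1 RW=1 US=1 PS=0]
  L2: frame=0x43 idx=17 entry=0x47007 [P=1 RW=1 US=1 PS=0]
  ⇒ phys 0x4785B  [3 reads]
#3 VA=0x181C0A5F9 (w,kernel):
  L0: frame=0x34 idx=6 entry=0x49007 [P=1 RW=1 US=1 PS=0]
  L1: frame=0x49 idx=14 entry=0x4B007 [P=1 RW=1 US=1 PS=0]
  L2: frame=0x4B idx=10 entry=0x4E007 [P=1 RW=1 US=1 PS=0]
  ⇒ phys 0x4E5F9  [3 reads]
#4 VA=0x780C022C5 (r,user):
  L0: frame=0x34 idx=30 entry=0x51007 [P=1 RW=1 US=1 PS=0]
  L1: frame=0x51 idx=6 entry=0x52007 [P=1 RW=1 US=1 PS=0]
  L2: frame=0x52 idx=2 entry=0x56007 [P=1 RW=1 US=1 PS=0]
  ⇒ phys 0x562C5  [3 reads]
#5 VA=0x181C0A5F9 (r,kernel):
  TLB hit vpn=0x181C0A → PA=0x4E5F9
#6 VA=0x780C022C5 (r,kernel):
  TLB hit vpn=0x780C02 → PA=0x562C5

Access #4 fault: NONE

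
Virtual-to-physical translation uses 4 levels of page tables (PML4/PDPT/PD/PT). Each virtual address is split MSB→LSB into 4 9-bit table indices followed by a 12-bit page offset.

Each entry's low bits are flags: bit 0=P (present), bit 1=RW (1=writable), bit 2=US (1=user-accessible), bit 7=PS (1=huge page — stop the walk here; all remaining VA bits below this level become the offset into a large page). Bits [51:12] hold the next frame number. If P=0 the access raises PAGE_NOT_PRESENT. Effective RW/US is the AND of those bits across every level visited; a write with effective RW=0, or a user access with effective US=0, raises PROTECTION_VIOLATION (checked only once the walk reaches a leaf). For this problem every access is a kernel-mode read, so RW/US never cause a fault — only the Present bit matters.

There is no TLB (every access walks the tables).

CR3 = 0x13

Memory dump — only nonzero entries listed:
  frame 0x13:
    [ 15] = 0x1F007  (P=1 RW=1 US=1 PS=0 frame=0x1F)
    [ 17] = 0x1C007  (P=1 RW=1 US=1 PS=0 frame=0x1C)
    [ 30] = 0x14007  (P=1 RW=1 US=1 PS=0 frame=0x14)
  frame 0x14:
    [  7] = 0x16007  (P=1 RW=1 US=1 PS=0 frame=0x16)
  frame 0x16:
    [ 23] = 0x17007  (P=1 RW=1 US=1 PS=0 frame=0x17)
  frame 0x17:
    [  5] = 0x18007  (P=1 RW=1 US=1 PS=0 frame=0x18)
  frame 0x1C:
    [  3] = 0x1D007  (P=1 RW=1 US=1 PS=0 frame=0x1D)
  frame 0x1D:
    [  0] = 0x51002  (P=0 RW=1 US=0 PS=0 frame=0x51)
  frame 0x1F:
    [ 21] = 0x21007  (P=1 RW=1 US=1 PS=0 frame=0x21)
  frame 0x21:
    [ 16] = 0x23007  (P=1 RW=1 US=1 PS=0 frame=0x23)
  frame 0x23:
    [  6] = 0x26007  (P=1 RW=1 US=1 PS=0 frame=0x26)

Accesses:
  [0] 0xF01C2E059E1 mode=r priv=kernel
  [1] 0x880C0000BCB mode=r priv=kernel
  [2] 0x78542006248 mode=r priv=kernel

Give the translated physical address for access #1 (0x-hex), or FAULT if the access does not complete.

Walk each access:
#0 VA=0xF01C2E059E1 (r,kernel):
  [0] read 0x13 idx=30: raw=0x14007 flags P=1 W=1 U=1 S=0
  [1] read 0x14 idx=7: raw=0x16007 flags P=1 W=1 U=1 S=0
  [2] read 0x16 idx=23: raw=0x17007 flags P=1 W=1 U=1 S=0
  [3] read 0x17 idx=5: raw=0x18007 flags P=1 W=1 U=1 S=0
  ⇒ phys 0x189E1  [4 reads]
#1 VA=0x880C0000BCB (r,kernel):
  [0] read 0x13 idx=17: raw=0x1C007 flags P=1 W=1 U=1 S=0
  [1] read 0x1C idx=3: raw=0x1D007 flags P=1 W=1 U=1 S=0
  [2] read 0x1D idx=0: raw=0x51002 flags P=0 W=1 U=0 S=0
  ✗ PAGE_NOT_PRESENT  [3 reads]
#2 VA=0x78542006248 (r,kernel):
  [0] read 0x13 idx=15: raw=0x1F007 flags P=1 W=1 U=1 S=0
  [1] read 0x1F idx=21: raw=0x21007 flags P=1 W=1 U=1 S=0
  [2] read 0x21 idx=16: raw=0x23007 flags P=1 W=1 U=1 S=0
  [3] read 0x23 idx=6: raw=0x26007 flags P=1 W=1 U=1 S=0
  ⇒ phys 0x26248  [4 reads]

Access #1 PA: FAULT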